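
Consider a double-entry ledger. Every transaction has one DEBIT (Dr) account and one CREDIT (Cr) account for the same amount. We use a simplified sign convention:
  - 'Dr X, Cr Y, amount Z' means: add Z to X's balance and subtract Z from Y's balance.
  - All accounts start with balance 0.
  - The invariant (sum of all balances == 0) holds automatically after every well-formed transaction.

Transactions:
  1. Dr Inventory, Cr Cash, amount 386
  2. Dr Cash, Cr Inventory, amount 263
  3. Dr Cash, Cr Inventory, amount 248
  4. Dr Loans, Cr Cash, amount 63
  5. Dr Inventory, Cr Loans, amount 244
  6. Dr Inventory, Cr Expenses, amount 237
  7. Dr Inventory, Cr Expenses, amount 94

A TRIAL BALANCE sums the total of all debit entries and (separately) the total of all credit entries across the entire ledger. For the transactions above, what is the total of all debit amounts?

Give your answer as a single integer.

Txn 1: debit+=386
Txn 2: debit+=263
Txn 3: debit+=248
Txn 4: debit+=63
Txn 5: debit+=244
Txn 6: debit+=237
Txn 7: debit+=94
Total debits = 1535

Answer: 1535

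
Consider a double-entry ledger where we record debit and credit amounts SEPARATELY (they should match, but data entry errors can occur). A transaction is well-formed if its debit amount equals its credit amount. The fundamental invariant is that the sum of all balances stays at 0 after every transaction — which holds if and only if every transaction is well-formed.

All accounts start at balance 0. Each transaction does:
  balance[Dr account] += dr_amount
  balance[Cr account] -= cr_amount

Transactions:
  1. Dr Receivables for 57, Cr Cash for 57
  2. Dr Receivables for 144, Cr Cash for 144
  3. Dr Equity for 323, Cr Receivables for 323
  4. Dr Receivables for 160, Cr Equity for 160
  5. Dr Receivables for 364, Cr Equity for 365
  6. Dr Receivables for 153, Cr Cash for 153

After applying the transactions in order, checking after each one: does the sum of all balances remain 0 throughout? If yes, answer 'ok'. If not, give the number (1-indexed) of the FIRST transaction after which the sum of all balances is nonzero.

After txn 1: dr=57 cr=57 sum_balances=0
After txn 2: dr=144 cr=144 sum_balances=0
After txn 3: dr=323 cr=323 sum_balances=0
After txn 4: dr=160 cr=160 sum_balances=0
After txn 5: dr=364 cr=365 sum_balances=-1
After txn 6: dr=153 cr=153 sum_balances=-1

Answer: 5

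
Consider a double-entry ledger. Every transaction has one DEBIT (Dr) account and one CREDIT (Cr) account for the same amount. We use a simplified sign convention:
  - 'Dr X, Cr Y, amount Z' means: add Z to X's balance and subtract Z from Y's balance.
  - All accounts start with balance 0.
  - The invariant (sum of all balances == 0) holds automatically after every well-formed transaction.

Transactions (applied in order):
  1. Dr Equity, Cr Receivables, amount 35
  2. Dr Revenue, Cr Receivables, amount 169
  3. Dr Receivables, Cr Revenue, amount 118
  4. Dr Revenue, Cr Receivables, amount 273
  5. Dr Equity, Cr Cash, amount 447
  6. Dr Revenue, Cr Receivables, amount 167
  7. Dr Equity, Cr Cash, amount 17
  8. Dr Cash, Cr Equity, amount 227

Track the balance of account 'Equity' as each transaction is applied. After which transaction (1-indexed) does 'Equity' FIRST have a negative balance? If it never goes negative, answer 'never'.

Answer: never

Derivation:
After txn 1: Equity=35
After txn 2: Equity=35
After txn 3: Equity=35
After txn 4: Equity=35
After txn 5: Equity=482
After txn 6: Equity=482
After txn 7: Equity=499
After txn 8: Equity=272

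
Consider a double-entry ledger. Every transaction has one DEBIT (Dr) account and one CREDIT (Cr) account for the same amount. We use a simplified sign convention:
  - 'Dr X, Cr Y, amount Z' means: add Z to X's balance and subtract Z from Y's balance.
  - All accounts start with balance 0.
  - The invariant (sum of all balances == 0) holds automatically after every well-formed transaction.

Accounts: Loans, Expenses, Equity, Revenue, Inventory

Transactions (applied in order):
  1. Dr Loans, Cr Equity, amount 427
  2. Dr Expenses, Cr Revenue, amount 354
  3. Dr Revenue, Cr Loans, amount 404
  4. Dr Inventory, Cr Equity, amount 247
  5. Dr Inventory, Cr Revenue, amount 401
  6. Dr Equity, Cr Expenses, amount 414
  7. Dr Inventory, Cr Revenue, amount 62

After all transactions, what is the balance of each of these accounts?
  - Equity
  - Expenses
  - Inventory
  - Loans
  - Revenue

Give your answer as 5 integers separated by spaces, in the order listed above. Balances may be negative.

Answer: -260 -60 710 23 -413

Derivation:
After txn 1 (Dr Loans, Cr Equity, amount 427): Equity=-427 Loans=427
After txn 2 (Dr Expenses, Cr Revenue, amount 354): Equity=-427 Expenses=354 Loans=427 Revenue=-354
After txn 3 (Dr Revenue, Cr Loans, amount 404): Equity=-427 Expenses=354 Loans=23 Revenue=50
After txn 4 (Dr Inventory, Cr Equity, amount 247): Equity=-674 Expenses=354 Inventory=247 Loans=23 Revenue=50
After txn 5 (Dr Inventory, Cr Revenue, amount 401): Equity=-674 Expenses=354 Inventory=648 Loans=23 Revenue=-351
After txn 6 (Dr Equity, Cr Expenses, amount 414): Equity=-260 Expenses=-60 Inventory=648 Loans=23 Revenue=-351
After txn 7 (Dr Inventory, Cr Revenue, amount 62): Equity=-260 Expenses=-60 Inventory=710 Loans=23 Revenue=-413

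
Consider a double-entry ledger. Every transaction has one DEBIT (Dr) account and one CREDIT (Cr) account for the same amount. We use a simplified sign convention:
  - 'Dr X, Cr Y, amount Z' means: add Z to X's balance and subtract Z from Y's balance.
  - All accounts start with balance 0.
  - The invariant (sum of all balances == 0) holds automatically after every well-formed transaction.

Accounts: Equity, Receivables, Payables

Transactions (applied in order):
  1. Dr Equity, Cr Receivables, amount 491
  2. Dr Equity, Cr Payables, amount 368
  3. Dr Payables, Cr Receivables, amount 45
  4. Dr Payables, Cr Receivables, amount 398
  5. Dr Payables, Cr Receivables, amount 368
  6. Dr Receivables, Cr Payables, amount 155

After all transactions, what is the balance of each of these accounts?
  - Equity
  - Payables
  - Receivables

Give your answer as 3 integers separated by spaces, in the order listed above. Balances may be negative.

After txn 1 (Dr Equity, Cr Receivables, amount 491): Equity=491 Receivables=-491
After txn 2 (Dr Equity, Cr Payables, amount 368): Equity=859 Payables=-368 Receivables=-491
After txn 3 (Dr Payables, Cr Receivables, amount 45): Equity=859 Payables=-323 Receivables=-536
After txn 4 (Dr Payables, Cr Receivables, amount 398): Equity=859 Payables=75 Receivables=-934
After txn 5 (Dr Payables, Cr Receivables, amount 368): Equity=859 Payables=443 Receivables=-1302
After txn 6 (Dr Receivables, Cr Payables, amount 155): Equity=859 Payables=288 Receivables=-1147

Answer: 859 288 -1147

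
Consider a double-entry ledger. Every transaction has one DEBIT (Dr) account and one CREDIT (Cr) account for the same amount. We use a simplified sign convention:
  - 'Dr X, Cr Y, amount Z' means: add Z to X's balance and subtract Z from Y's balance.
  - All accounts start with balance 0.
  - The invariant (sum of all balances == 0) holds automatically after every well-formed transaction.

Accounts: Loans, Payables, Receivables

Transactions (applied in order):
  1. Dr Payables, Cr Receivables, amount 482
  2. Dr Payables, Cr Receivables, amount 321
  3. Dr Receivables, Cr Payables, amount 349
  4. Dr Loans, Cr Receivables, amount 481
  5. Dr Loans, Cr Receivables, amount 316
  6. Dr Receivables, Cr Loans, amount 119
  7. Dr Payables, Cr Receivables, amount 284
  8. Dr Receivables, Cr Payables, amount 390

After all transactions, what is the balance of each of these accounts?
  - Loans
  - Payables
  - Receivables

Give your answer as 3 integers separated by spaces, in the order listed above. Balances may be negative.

After txn 1 (Dr Payables, Cr Receivables, amount 482): Payables=482 Receivables=-482
After txn 2 (Dr Payables, Cr Receivables, amount 321): Payables=803 Receivables=-803
After txn 3 (Dr Receivables, Cr Payables, amount 349): Payables=454 Receivables=-454
After txn 4 (Dr Loans, Cr Receivables, amount 481): Loans=481 Payables=454 Receivables=-935
After txn 5 (Dr Loans, Cr Receivables, amount 316): Loans=797 Payables=454 Receivables=-1251
After txn 6 (Dr Receivables, Cr Loans, amount 119): Loans=678 Payables=454 Receivables=-1132
After txn 7 (Dr Payables, Cr Receivables, amount 284): Loans=678 Payables=738 Receivables=-1416
After txn 8 (Dr Receivables, Cr Payables, amount 390): Loans=678 Payables=348 Receivables=-1026

Answer: 678 348 -1026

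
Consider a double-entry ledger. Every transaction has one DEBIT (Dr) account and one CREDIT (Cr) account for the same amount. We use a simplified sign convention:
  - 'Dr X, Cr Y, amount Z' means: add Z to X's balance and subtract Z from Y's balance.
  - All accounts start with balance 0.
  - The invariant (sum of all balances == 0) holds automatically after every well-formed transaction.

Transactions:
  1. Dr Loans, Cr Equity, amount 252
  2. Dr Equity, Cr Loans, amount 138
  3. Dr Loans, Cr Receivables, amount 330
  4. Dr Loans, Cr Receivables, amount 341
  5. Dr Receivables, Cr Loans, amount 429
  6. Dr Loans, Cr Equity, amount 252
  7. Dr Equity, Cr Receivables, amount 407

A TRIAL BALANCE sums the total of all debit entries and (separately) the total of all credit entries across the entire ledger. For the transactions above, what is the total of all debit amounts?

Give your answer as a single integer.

Answer: 2149

Derivation:
Txn 1: debit+=252
Txn 2: debit+=138
Txn 3: debit+=330
Txn 4: debit+=341
Txn 5: debit+=429
Txn 6: debit+=252
Txn 7: debit+=407
Total debits = 2149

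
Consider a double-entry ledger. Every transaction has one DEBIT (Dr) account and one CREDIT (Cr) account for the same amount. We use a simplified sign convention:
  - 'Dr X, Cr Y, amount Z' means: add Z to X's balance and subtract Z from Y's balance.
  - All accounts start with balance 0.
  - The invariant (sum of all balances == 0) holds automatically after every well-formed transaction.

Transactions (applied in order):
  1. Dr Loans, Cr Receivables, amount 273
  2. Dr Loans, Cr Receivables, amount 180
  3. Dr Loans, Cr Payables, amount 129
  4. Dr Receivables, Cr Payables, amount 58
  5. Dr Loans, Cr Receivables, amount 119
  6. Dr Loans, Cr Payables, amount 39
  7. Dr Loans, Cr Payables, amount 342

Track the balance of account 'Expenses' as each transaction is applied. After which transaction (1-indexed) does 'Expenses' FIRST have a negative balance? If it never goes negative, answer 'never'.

Answer: never

Derivation:
After txn 1: Expenses=0
After txn 2: Expenses=0
After txn 3: Expenses=0
After txn 4: Expenses=0
After txn 5: Expenses=0
After txn 6: Expenses=0
After txn 7: Expenses=0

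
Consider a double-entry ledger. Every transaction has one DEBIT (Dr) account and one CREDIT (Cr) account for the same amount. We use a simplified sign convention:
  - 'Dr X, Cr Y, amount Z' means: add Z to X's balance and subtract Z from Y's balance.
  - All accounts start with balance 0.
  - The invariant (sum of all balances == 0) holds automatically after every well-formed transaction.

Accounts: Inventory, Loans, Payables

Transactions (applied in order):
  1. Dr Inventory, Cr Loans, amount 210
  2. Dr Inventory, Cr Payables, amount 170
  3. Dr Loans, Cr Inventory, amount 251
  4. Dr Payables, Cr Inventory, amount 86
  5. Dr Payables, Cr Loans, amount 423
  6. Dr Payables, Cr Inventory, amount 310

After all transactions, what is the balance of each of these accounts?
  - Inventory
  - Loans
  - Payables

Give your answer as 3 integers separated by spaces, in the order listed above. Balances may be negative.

After txn 1 (Dr Inventory, Cr Loans, amount 210): Inventory=210 Loans=-210
After txn 2 (Dr Inventory, Cr Payables, amount 170): Inventory=380 Loans=-210 Payables=-170
After txn 3 (Dr Loans, Cr Inventory, amount 251): Inventory=129 Loans=41 Payables=-170
After txn 4 (Dr Payables, Cr Inventory, amount 86): Inventory=43 Loans=41 Payables=-84
After txn 5 (Dr Payables, Cr Loans, amount 423): Inventory=43 Loans=-382 Payables=339
After txn 6 (Dr Payables, Cr Inventory, amount 310): Inventory=-267 Loans=-382 Payables=649

Answer: -267 -382 649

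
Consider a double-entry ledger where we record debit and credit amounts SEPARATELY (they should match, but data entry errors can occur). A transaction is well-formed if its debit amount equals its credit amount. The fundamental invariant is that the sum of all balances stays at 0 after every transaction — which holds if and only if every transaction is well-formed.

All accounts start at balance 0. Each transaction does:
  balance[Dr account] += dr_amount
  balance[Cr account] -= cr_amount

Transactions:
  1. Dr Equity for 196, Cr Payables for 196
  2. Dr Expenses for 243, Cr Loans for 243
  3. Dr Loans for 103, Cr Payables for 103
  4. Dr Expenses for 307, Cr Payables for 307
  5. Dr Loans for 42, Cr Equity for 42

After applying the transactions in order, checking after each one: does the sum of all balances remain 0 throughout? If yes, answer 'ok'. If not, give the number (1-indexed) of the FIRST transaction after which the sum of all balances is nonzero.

Answer: ok

Derivation:
After txn 1: dr=196 cr=196 sum_balances=0
After txn 2: dr=243 cr=243 sum_balances=0
After txn 3: dr=103 cr=103 sum_balances=0
After txn 4: dr=307 cr=307 sum_balances=0
After txn 5: dr=42 cr=42 sum_balances=0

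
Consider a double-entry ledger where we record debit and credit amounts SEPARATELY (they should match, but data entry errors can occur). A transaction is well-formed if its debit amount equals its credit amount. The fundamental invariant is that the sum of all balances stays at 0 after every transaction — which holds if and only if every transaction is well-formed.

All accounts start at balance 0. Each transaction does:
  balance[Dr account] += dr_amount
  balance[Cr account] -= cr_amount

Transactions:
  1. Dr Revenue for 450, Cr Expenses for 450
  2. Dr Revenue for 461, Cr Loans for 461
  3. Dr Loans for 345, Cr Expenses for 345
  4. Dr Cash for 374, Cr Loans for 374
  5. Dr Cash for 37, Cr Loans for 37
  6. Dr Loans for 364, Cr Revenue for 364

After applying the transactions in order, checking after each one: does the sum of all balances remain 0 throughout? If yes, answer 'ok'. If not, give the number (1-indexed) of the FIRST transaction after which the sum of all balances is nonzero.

Answer: ok

Derivation:
After txn 1: dr=450 cr=450 sum_balances=0
After txn 2: dr=461 cr=461 sum_balances=0
After txn 3: dr=345 cr=345 sum_balances=0
After txn 4: dr=374 cr=374 sum_balances=0
After txn 5: dr=37 cr=37 sum_balances=0
After txn 6: dr=364 cr=364 sum_balances=0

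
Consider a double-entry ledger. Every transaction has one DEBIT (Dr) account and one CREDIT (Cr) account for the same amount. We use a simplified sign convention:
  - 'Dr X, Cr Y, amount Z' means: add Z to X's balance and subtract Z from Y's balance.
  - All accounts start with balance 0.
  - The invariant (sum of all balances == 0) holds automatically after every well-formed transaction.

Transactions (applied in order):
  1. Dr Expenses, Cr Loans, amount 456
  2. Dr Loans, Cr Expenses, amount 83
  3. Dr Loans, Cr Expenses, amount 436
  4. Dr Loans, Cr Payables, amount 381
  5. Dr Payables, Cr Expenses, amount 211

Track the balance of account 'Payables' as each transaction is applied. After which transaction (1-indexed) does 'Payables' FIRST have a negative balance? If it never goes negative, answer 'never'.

Answer: 4

Derivation:
After txn 1: Payables=0
After txn 2: Payables=0
After txn 3: Payables=0
After txn 4: Payables=-381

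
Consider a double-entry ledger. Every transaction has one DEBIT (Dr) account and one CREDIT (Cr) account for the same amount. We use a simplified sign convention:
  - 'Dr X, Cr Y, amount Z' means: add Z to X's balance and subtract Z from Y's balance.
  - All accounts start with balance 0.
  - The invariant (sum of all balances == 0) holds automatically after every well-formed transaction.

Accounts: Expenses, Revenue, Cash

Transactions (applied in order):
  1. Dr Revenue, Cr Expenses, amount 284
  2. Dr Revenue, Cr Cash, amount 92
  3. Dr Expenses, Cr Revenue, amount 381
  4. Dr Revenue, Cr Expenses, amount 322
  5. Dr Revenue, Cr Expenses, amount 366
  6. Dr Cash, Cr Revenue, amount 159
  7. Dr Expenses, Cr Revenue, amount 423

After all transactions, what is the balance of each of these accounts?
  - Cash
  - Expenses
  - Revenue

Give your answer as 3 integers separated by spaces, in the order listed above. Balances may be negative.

Answer: 67 -168 101

Derivation:
After txn 1 (Dr Revenue, Cr Expenses, amount 284): Expenses=-284 Revenue=284
After txn 2 (Dr Revenue, Cr Cash, amount 92): Cash=-92 Expenses=-284 Revenue=376
After txn 3 (Dr Expenses, Cr Revenue, amount 381): Cash=-92 Expenses=97 Revenue=-5
After txn 4 (Dr Revenue, Cr Expenses, amount 322): Cash=-92 Expenses=-225 Revenue=317
After txn 5 (Dr Revenue, Cr Expenses, amount 366): Cash=-92 Expenses=-591 Revenue=683
After txn 6 (Dr Cash, Cr Revenue, amount 159): Cash=67 Expenses=-591 Revenue=524
After txn 7 (Dr Expenses, Cr Revenue, amount 423): Cash=67 Expenses=-168 Revenue=101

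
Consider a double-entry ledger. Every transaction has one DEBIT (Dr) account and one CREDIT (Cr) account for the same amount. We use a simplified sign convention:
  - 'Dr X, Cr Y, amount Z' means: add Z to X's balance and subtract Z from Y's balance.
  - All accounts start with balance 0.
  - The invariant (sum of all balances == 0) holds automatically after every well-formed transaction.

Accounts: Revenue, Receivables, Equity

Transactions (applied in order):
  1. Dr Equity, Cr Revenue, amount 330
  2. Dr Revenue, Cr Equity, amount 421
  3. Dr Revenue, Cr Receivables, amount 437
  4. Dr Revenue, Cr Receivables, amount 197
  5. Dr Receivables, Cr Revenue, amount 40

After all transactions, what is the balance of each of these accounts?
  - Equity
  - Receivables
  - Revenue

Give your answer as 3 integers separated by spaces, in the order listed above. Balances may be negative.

Answer: -91 -594 685

Derivation:
After txn 1 (Dr Equity, Cr Revenue, amount 330): Equity=330 Revenue=-330
After txn 2 (Dr Revenue, Cr Equity, amount 421): Equity=-91 Revenue=91
After txn 3 (Dr Revenue, Cr Receivables, amount 437): Equity=-91 Receivables=-437 Revenue=528
After txn 4 (Dr Revenue, Cr Receivables, amount 197): Equity=-91 Receivables=-634 Revenue=725
After txn 5 (Dr Receivables, Cr Revenue, amount 40): Equity=-91 Receivables=-594 Revenue=685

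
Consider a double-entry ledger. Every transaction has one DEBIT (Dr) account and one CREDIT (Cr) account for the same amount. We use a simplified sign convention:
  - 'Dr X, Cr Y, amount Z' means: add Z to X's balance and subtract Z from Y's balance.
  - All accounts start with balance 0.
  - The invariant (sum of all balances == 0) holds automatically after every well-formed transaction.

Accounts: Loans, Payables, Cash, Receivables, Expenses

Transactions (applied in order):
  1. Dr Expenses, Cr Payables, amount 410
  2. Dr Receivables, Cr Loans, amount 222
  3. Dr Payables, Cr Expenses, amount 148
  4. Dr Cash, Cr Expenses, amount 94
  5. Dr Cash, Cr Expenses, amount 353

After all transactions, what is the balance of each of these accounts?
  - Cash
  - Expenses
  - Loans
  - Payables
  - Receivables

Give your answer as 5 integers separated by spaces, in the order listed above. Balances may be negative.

Answer: 447 -185 -222 -262 222

Derivation:
After txn 1 (Dr Expenses, Cr Payables, amount 410): Expenses=410 Payables=-410
After txn 2 (Dr Receivables, Cr Loans, amount 222): Expenses=410 Loans=-222 Payables=-410 Receivables=222
After txn 3 (Dr Payables, Cr Expenses, amount 148): Expenses=262 Loans=-222 Payables=-262 Receivables=222
After txn 4 (Dr Cash, Cr Expenses, amount 94): Cash=94 Expenses=168 Loans=-222 Payables=-262 Receivables=222
After txn 5 (Dr Cash, Cr Expenses, amount 353): Cash=447 Expenses=-185 Loans=-222 Payables=-262 Receivables=222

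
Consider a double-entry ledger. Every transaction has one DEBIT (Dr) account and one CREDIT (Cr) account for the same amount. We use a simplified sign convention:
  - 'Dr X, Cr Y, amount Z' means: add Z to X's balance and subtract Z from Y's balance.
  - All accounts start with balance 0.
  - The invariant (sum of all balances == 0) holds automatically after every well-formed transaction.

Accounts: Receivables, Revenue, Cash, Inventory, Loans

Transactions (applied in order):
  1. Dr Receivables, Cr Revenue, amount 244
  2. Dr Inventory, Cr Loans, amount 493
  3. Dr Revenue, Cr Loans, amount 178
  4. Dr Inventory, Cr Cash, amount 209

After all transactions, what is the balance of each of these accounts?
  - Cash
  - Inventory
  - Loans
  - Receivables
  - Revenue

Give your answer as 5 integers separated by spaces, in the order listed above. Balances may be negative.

Answer: -209 702 -671 244 -66

Derivation:
After txn 1 (Dr Receivables, Cr Revenue, amount 244): Receivables=244 Revenue=-244
After txn 2 (Dr Inventory, Cr Loans, amount 493): Inventory=493 Loans=-493 Receivables=244 Revenue=-244
After txn 3 (Dr Revenue, Cr Loans, amount 178): Inventory=493 Loans=-671 Receivables=244 Revenue=-66
After txn 4 (Dr Inventory, Cr Cash, amount 209): Cash=-209 Inventory=702 Loans=-671 Receivables=244 Revenue=-66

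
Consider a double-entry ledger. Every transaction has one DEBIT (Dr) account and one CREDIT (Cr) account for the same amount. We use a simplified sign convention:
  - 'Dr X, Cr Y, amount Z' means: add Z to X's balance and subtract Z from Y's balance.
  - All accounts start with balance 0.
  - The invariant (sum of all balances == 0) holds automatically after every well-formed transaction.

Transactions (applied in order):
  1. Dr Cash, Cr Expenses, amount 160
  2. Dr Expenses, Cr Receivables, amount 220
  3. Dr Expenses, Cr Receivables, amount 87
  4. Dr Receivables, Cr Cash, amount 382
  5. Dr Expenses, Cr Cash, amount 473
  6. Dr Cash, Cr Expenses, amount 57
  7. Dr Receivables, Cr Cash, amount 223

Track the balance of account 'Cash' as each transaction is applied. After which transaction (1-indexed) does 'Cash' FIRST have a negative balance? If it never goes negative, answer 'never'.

Answer: 4

Derivation:
After txn 1: Cash=160
After txn 2: Cash=160
After txn 3: Cash=160
After txn 4: Cash=-222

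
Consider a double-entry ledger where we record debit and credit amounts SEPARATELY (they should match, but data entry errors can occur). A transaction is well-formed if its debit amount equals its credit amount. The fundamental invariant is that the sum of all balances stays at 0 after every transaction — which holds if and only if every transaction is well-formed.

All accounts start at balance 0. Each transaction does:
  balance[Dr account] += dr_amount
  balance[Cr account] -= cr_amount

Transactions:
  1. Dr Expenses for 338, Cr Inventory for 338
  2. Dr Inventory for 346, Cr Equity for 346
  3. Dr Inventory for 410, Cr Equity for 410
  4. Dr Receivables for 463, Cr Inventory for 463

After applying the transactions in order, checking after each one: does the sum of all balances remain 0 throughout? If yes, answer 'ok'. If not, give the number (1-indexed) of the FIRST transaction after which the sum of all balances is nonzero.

Answer: ok

Derivation:
After txn 1: dr=338 cr=338 sum_balances=0
After txn 2: dr=346 cr=346 sum_balances=0
After txn 3: dr=410 cr=410 sum_balances=0
After txn 4: dr=463 cr=463 sum_balances=0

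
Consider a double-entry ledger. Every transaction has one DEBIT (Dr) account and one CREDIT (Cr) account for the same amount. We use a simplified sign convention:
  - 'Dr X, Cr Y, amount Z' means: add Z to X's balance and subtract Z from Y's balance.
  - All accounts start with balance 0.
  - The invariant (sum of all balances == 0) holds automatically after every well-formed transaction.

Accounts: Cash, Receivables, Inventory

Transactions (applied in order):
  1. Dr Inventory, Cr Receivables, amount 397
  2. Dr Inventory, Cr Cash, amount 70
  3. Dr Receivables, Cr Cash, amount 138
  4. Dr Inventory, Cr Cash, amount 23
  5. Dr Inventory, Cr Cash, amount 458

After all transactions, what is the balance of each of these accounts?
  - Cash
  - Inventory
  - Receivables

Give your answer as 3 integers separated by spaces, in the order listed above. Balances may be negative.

After txn 1 (Dr Inventory, Cr Receivables, amount 397): Inventory=397 Receivables=-397
After txn 2 (Dr Inventory, Cr Cash, amount 70): Cash=-70 Inventory=467 Receivables=-397
After txn 3 (Dr Receivables, Cr Cash, amount 138): Cash=-208 Inventory=467 Receivables=-259
After txn 4 (Dr Inventory, Cr Cash, amount 23): Cash=-231 Inventory=490 Receivables=-259
After txn 5 (Dr Inventory, Cr Cash, amount 458): Cash=-689 Inventory=948 Receivables=-259

Answer: -689 948 -259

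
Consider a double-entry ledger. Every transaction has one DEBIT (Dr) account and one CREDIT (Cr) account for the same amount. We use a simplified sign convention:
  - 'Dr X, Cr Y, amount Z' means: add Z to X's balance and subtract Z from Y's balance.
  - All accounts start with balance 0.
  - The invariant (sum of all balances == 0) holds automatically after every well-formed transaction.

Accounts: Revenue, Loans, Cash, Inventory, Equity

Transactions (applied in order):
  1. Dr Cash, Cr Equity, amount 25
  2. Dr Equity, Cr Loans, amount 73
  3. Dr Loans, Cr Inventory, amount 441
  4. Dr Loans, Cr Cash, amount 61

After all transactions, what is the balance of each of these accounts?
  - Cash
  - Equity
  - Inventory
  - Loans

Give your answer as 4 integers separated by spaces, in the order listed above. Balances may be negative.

After txn 1 (Dr Cash, Cr Equity, amount 25): Cash=25 Equity=-25
After txn 2 (Dr Equity, Cr Loans, amount 73): Cash=25 Equity=48 Loans=-73
After txn 3 (Dr Loans, Cr Inventory, amount 441): Cash=25 Equity=48 Inventory=-441 Loans=368
After txn 4 (Dr Loans, Cr Cash, amount 61): Cash=-36 Equity=48 Inventory=-441 Loans=429

Answer: -36 48 -441 429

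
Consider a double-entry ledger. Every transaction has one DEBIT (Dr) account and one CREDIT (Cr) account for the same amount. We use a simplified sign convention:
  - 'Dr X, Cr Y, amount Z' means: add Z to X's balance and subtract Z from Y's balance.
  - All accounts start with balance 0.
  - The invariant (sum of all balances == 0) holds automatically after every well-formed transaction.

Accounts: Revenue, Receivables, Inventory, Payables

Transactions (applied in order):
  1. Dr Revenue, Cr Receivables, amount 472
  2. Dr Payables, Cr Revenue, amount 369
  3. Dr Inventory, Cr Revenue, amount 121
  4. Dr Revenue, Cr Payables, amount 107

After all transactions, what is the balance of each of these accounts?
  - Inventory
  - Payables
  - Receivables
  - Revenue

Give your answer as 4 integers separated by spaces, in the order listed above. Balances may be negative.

Answer: 121 262 -472 89

Derivation:
After txn 1 (Dr Revenue, Cr Receivables, amount 472): Receivables=-472 Revenue=472
After txn 2 (Dr Payables, Cr Revenue, amount 369): Payables=369 Receivables=-472 Revenue=103
After txn 3 (Dr Inventory, Cr Revenue, amount 121): Inventory=121 Payables=369 Receivables=-472 Revenue=-18
After txn 4 (Dr Revenue, Cr Payables, amount 107): Inventory=121 Payables=262 Receivables=-472 Revenue=89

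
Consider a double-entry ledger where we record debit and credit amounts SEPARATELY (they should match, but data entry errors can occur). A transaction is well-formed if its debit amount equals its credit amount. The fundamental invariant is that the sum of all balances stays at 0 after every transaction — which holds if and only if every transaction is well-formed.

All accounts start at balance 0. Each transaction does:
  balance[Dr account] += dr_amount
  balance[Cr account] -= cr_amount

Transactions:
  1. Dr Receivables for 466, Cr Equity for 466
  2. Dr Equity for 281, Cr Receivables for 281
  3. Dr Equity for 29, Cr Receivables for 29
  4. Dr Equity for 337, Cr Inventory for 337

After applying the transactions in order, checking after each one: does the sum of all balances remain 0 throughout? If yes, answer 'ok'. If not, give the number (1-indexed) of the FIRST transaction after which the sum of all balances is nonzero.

After txn 1: dr=466 cr=466 sum_balances=0
After txn 2: dr=281 cr=281 sum_balances=0
After txn 3: dr=29 cr=29 sum_balances=0
After txn 4: dr=337 cr=337 sum_balances=0

Answer: ok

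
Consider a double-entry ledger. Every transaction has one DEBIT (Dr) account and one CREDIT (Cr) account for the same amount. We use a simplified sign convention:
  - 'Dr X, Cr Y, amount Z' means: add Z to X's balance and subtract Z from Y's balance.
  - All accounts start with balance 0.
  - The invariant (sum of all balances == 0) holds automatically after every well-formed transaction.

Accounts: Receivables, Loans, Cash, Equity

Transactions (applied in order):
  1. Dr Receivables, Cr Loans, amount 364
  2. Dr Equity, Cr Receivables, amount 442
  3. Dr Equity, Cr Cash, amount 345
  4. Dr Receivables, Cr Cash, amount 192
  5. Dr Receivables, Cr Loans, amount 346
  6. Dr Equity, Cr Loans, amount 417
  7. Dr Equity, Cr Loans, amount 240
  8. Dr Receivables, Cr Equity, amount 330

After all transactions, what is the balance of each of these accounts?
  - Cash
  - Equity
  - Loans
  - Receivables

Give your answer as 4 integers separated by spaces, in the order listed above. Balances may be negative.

Answer: -537 1114 -1367 790

Derivation:
After txn 1 (Dr Receivables, Cr Loans, amount 364): Loans=-364 Receivables=364
After txn 2 (Dr Equity, Cr Receivables, amount 442): Equity=442 Loans=-364 Receivables=-78
After txn 3 (Dr Equity, Cr Cash, amount 345): Cash=-345 Equity=787 Loans=-364 Receivables=-78
After txn 4 (Dr Receivables, Cr Cash, amount 192): Cash=-537 Equity=787 Loans=-364 Receivables=114
After txn 5 (Dr Receivables, Cr Loans, amount 346): Cash=-537 Equity=787 Loans=-710 Receivables=460
After txn 6 (Dr Equity, Cr Loans, amount 417): Cash=-537 Equity=1204 Loans=-1127 Receivables=460
After txn 7 (Dr Equity, Cr Loans, amount 240): Cash=-537 Equity=1444 Loans=-1367 Receivables=460
After txn 8 (Dr Receivables, Cr Equity, amount 330): Cash=-537 Equity=1114 Loans=-1367 Receivables=790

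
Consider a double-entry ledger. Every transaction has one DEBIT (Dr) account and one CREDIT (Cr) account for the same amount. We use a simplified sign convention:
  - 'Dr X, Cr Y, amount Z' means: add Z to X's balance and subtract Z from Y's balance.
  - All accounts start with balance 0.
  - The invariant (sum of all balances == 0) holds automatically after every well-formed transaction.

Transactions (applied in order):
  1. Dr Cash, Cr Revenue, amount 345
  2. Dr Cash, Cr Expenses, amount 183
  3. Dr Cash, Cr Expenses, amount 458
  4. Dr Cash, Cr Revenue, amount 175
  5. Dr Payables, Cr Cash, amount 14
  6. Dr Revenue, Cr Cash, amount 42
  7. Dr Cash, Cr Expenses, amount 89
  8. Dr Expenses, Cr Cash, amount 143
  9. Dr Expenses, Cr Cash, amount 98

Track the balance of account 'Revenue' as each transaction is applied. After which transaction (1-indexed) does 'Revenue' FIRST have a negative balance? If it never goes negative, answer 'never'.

Answer: 1

Derivation:
After txn 1: Revenue=-345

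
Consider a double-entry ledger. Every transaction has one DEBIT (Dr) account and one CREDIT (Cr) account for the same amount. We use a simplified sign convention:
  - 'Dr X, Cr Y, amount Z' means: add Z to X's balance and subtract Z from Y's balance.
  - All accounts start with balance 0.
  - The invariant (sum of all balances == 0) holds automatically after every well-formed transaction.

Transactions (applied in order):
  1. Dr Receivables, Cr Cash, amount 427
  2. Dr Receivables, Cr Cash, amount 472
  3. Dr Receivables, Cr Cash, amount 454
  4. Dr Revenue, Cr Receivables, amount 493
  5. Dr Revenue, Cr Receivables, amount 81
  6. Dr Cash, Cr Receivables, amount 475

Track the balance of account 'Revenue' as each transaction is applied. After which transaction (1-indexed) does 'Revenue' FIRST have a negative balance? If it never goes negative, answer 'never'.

After txn 1: Revenue=0
After txn 2: Revenue=0
After txn 3: Revenue=0
After txn 4: Revenue=493
After txn 5: Revenue=574
After txn 6: Revenue=574

Answer: never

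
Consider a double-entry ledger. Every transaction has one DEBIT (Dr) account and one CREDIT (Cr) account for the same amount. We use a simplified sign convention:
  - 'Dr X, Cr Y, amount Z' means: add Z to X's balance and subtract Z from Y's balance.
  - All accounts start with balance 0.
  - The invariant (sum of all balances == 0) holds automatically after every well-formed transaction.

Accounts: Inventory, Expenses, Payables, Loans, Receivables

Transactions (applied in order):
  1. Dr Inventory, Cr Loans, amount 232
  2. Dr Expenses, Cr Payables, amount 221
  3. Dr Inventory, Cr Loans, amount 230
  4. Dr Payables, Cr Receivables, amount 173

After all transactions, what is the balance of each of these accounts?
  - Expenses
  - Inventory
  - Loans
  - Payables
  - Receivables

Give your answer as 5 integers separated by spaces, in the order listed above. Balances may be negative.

After txn 1 (Dr Inventory, Cr Loans, amount 232): Inventory=232 Loans=-232
After txn 2 (Dr Expenses, Cr Payables, amount 221): Expenses=221 Inventory=232 Loans=-232 Payables=-221
After txn 3 (Dr Inventory, Cr Loans, amount 230): Expenses=221 Inventory=462 Loans=-462 Payables=-221
After txn 4 (Dr Payables, Cr Receivables, amount 173): Expenses=221 Inventory=462 Loans=-462 Payables=-48 Receivables=-173

Answer: 221 462 -462 -48 -173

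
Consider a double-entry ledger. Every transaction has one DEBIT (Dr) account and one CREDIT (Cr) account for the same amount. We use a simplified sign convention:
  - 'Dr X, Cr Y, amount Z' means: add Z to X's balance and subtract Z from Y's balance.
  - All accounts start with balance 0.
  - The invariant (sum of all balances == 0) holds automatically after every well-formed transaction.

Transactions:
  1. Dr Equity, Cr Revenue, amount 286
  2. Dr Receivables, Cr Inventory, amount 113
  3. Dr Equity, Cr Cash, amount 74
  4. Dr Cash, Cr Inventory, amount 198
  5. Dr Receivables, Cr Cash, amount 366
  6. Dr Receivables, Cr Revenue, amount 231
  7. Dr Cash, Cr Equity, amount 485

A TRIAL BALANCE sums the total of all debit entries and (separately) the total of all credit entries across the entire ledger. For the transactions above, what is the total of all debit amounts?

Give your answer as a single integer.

Txn 1: debit+=286
Txn 2: debit+=113
Txn 3: debit+=74
Txn 4: debit+=198
Txn 5: debit+=366
Txn 6: debit+=231
Txn 7: debit+=485
Total debits = 1753

Answer: 1753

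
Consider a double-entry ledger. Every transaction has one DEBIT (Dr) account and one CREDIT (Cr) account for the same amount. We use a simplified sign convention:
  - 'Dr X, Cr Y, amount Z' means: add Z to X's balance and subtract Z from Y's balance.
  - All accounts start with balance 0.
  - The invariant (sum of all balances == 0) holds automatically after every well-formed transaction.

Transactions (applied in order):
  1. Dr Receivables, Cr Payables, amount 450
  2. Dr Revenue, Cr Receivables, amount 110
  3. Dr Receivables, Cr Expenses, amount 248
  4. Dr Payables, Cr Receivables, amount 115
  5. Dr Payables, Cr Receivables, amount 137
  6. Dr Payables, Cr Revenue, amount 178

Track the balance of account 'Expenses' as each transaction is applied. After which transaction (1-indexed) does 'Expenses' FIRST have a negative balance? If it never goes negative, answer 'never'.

Answer: 3

Derivation:
After txn 1: Expenses=0
After txn 2: Expenses=0
After txn 3: Expenses=-248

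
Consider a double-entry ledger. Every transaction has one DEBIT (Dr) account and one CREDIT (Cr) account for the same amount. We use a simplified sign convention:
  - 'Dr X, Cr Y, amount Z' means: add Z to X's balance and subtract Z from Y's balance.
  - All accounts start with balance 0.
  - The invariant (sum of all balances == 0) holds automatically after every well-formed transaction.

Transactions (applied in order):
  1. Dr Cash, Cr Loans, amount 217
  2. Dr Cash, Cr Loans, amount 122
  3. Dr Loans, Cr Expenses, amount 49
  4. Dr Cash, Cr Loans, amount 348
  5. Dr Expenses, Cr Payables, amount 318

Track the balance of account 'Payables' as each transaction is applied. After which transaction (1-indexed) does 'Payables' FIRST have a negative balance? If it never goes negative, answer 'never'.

Answer: 5

Derivation:
After txn 1: Payables=0
After txn 2: Payables=0
After txn 3: Payables=0
After txn 4: Payables=0
After txn 5: Payables=-318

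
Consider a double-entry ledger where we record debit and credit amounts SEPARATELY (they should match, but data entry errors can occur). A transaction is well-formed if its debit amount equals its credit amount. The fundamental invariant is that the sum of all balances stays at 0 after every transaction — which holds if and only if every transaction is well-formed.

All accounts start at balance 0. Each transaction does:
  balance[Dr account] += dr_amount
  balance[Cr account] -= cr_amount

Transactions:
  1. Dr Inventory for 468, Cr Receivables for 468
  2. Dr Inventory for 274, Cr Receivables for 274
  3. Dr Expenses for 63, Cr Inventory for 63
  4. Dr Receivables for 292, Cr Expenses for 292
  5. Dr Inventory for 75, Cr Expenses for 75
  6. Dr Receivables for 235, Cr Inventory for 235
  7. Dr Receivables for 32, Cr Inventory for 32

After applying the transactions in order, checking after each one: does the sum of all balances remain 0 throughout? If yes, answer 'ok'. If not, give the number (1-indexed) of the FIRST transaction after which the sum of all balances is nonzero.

Answer: ok

Derivation:
After txn 1: dr=468 cr=468 sum_balances=0
After txn 2: dr=274 cr=274 sum_balances=0
After txn 3: dr=63 cr=63 sum_balances=0
After txn 4: dr=292 cr=292 sum_balances=0
After txn 5: dr=75 cr=75 sum_balances=0
After txn 6: dr=235 cr=235 sum_balances=0
After txn 7: dr=32 cr=32 sum_balances=0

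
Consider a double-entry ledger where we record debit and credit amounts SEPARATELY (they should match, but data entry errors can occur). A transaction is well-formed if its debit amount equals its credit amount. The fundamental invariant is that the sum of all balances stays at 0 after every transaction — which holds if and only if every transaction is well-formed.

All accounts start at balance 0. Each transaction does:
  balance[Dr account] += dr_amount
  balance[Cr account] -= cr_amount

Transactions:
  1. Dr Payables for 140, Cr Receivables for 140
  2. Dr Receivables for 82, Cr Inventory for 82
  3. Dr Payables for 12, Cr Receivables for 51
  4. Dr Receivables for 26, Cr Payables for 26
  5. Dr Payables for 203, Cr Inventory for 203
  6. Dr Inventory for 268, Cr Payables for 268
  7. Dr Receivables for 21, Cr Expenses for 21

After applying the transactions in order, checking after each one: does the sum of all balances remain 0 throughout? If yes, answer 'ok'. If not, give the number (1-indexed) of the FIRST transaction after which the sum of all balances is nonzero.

After txn 1: dr=140 cr=140 sum_balances=0
After txn 2: dr=82 cr=82 sum_balances=0
After txn 3: dr=12 cr=51 sum_balances=-39
After txn 4: dr=26 cr=26 sum_balances=-39
After txn 5: dr=203 cr=203 sum_balances=-39
After txn 6: dr=268 cr=268 sum_balances=-39
After txn 7: dr=21 cr=21 sum_balances=-39

Answer: 3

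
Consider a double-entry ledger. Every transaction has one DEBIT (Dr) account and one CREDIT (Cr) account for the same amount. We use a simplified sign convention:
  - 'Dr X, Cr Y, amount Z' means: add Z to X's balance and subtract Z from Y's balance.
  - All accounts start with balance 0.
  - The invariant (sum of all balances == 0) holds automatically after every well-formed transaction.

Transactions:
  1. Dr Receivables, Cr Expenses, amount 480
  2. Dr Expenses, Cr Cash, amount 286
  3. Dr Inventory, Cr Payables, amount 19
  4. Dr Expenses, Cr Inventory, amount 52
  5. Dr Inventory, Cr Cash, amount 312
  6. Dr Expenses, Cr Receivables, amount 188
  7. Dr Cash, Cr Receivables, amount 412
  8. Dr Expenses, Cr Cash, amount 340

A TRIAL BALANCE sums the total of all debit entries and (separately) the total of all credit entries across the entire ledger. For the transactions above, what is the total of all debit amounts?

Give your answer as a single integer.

Txn 1: debit+=480
Txn 2: debit+=286
Txn 3: debit+=19
Txn 4: debit+=52
Txn 5: debit+=312
Txn 6: debit+=188
Txn 7: debit+=412
Txn 8: debit+=340
Total debits = 2089

Answer: 2089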